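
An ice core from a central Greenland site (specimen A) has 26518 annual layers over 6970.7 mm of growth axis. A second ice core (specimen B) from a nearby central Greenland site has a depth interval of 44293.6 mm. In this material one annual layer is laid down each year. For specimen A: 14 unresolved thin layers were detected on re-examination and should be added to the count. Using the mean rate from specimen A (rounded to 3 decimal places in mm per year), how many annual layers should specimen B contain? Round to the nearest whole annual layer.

168417 annual layers

Specimen A: correcting the raw count gives 26518 + 14 = 26532 true annual layers.
A: Mean rate = 6970.7 mm / 26532 years ≈ 0.263 mm/year.
Specimen B: 44293.6 mm / 0.263 mm per year = 168416.73 years ≈ 168417 annual layers.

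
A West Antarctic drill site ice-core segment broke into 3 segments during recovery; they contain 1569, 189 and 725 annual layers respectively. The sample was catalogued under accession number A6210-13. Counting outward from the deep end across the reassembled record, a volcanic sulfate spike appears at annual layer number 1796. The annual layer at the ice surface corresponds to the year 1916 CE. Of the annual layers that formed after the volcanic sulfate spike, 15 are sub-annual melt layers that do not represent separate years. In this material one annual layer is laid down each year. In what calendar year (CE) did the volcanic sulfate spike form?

Total annual layers = 1569 + 189 + 725 = 2483.
The volcanic sulfate spike sits at annual layer 1796 from the deep end, so 2483 − 1796 = 687 annual layers formed after it.
Excluding 15 false annual layers: 687 − 15 = 672.
The annual layer at the ice surface is 1916 CE, so the volcanic sulfate spike dates to 1916 − 672 = 1244 CE.

1244 CE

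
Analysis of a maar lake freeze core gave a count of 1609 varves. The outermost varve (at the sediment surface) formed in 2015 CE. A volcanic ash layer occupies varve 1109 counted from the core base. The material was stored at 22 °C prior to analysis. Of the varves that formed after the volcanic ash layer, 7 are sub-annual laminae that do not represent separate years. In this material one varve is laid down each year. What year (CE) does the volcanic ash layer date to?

1522 CE

Between varve 1109 and the sediment surface there are 1609 − 1109 = 500 varves.
Excluding 7 false varves: 500 − 7 = 493.
2015 − 493 = 1522 CE.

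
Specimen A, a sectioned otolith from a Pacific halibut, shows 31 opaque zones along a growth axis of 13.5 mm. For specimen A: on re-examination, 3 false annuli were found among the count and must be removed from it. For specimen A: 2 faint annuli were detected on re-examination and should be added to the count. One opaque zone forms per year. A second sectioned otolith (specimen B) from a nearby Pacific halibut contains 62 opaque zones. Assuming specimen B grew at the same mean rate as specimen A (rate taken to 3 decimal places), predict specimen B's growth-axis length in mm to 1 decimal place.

27.9 mm

Specimen A: after corrections the count is 31 − 3 + 2 = 30 opaque zones.
A: 13.5 mm over 30 years gives 13.5 / 30 ≈ 0.450 mm per year.
Length of B = 0.450 × 62 = 27.9 mm.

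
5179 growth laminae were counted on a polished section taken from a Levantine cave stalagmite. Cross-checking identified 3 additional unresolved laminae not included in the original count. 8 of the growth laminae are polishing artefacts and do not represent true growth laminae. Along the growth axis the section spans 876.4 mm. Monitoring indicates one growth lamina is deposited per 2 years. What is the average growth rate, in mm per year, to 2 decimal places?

After corrections the count is 5179 − 8 + 3 = 5174 growth laminae.
Multiplying by 2 years per growth lamina: 5174 × 2 = 10348 years.
Extension rate ≈ 876.4 / 10348 = 0.08 mm per year.

0.08 mm per year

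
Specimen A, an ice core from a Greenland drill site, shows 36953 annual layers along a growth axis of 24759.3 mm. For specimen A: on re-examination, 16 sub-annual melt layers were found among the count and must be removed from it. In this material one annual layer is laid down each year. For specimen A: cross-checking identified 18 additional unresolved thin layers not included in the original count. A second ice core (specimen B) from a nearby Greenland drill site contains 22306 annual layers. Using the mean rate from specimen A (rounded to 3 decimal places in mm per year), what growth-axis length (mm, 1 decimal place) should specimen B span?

14945.0 mm

Specimen A: correcting the raw count gives 36953 − 16 + 18 = 36955 true annual layers.
A: Mean rate = 24759.3 mm / 36955 years ≈ 0.670 mm per year.
For B, 0.670 mm/year × 22306 years = 14945.0 mm.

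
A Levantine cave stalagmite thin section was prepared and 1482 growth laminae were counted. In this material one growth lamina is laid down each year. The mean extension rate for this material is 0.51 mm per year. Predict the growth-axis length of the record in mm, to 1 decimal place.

755.8 mm

1482 years of growth are recorded.
Length ≈ 0.51 × 1482 = 755.8 mm.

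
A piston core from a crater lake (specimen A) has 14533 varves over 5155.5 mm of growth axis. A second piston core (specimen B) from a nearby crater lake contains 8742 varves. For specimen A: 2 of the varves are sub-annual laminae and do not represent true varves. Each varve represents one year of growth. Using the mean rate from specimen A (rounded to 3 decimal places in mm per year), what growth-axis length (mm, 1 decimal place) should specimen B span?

3103.4 mm

Specimen A: true varve count = 14533 − 2 = 14531.
A: 5155.5 mm over 14531 years gives 5155.5 / 14531 ≈ 0.355 mm/yr.
B's length ≈ 0.355 × 8742 = 3103.4 mm.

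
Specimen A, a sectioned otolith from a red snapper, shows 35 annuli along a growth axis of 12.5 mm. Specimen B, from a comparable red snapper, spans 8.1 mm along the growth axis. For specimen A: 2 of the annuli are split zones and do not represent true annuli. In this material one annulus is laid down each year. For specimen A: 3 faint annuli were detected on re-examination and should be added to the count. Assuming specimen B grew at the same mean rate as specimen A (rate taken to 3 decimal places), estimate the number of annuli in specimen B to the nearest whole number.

23 annuli

Specimen A: correcting the raw count gives 35 − 2 + 3 = 36 true annuli.
A: Extension rate ≈ 12.5 / 36 = 0.347 mm per year.
Specimen B: 8.1 mm / 0.347 mm per year = 23.34 years ≈ 23 annuli.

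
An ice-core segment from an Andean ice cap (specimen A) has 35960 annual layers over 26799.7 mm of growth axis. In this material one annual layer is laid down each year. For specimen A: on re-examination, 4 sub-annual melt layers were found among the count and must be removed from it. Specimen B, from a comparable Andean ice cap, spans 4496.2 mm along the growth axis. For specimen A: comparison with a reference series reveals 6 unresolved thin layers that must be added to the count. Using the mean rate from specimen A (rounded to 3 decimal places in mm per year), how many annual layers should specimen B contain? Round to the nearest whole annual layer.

6035 annual layers

Specimen A: after corrections the count is 35960 − 4 + 6 = 35962 annual layers.
A: Extension rate ≈ 26799.7 / 35962 = 0.745 mm/year.
B spans 4496.2 / 0.745 = 6035.17 years ≈ 6035 annual layers.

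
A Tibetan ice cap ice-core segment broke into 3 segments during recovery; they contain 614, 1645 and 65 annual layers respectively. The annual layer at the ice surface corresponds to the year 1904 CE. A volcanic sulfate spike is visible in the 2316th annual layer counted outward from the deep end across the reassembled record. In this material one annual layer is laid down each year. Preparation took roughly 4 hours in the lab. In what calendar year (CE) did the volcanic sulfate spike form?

1896 CE

Total annual layers = 614 + 1645 + 65 = 2324.
Between annual layer 2316 and the ice surface there are 2324 − 2316 = 8 annual layers.
1904 − 8 = 1896 CE.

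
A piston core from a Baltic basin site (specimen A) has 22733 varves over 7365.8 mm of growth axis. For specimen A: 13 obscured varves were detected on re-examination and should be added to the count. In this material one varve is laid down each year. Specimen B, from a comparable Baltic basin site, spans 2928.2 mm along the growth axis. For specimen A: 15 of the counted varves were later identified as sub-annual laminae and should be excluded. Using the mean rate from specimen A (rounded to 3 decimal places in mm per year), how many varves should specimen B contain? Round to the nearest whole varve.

Specimen A: correcting the raw count gives 22733 − 15 + 13 = 22731 true varves.
A: Extension rate ≈ 7365.8 / 22731 = 0.324 mm per year.
Specimen B: 2928.2 mm / 0.324 mm per year = 9037.65 years ≈ 9038 varves.

9038 varves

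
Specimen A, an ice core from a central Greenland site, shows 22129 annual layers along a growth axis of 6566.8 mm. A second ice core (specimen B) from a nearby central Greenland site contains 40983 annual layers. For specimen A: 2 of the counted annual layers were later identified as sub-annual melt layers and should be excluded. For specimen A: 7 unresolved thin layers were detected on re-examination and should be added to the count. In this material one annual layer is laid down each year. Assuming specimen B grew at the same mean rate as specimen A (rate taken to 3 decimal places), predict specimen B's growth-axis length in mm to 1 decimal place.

12172.0 mm

Specimen A: adjusted count: 22129 − 2 + 7 = 22134 annual layers.
A: Extension rate ≈ 6566.8 / 22134 = 0.297 mm per year.
Length of B = 0.297 × 40983 = 12172.0 mm.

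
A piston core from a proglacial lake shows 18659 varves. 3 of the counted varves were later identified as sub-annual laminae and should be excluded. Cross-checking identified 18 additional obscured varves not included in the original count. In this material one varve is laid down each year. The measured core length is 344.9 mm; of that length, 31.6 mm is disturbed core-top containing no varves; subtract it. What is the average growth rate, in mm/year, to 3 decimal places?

True varve count = 18659 − 3 + 18 = 18674.
Net length = 344.9 − 31.6 = 313.3 mm.
313.3 mm over 18674 years gives 313.3 / 18674 ≈ 0.017 mm/year.

0.017 mm/year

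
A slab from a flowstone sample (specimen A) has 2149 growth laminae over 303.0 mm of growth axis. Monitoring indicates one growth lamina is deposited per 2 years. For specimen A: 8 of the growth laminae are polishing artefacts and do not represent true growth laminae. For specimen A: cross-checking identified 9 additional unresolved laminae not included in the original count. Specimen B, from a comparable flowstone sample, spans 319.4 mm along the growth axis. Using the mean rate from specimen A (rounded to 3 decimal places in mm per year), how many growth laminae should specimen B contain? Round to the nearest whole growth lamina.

2281 growth laminae

Specimen A: true growth lamina count = 2149 − 8 + 9 = 2150.
Specimen A: at 2 years per growth lamina, 2150 × 2 = 4300 years.
A: Extension rate ≈ 303.0 / 4300 = 0.070 mm/year.
B spans 319.4 / 0.070 = 4562.86 years; at 2 years per growth lamina that is 4562.86 / 2 ≈ 2281 growth laminae.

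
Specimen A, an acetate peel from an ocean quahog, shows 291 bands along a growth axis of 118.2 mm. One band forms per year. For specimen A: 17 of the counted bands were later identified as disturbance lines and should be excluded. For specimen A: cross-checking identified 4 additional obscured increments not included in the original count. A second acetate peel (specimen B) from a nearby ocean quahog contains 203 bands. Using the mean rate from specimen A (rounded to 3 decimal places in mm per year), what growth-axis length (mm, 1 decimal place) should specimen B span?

86.3 mm

Specimen A: after corrections the count is 291 − 17 + 4 = 278 bands.
A: 118.2 mm over 278 years gives 118.2 / 278 ≈ 0.425 mm per year.
Length of B = 0.425 × 203 = 86.3 mm.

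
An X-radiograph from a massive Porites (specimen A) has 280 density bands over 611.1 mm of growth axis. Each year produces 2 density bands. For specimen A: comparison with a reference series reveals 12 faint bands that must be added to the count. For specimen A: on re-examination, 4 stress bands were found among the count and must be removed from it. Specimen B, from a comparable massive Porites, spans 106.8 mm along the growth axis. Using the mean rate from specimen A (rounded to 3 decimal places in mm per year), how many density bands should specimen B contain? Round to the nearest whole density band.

50 density bands

Specimen A: correcting the raw count gives 280 − 4 + 12 = 288 true density bands.
Specimen A: 288 density bands at 2 per year is 288 / 2 = 144 years.
A: Mean rate = 611.1 mm / 144 years ≈ 4.244 mm/year.
Specimen B: 106.8 mm / 4.244 mm per year = 25.16 years; at 2 density bands per year that is 25.16 × 2 ≈ 50 density bands.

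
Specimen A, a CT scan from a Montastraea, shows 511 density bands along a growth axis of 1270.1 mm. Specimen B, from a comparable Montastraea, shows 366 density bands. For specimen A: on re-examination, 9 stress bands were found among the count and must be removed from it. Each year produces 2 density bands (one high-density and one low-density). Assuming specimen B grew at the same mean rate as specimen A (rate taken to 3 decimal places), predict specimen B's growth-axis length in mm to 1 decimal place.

Specimen A: adjusted count: 511 − 9 = 502 density bands.
Specimen A: with 2 density bands per year, 502 / 2 = 251 years.
A: 1270.1 mm over 251 years gives 1270.1 / 251 ≈ 5.060 mm/year.
Specimen B: 366 density bands at 2 per year is 366 / 2 = 183 years. B's length ≈ 5.060 × 183 = 926.0 mm.

926.0 mm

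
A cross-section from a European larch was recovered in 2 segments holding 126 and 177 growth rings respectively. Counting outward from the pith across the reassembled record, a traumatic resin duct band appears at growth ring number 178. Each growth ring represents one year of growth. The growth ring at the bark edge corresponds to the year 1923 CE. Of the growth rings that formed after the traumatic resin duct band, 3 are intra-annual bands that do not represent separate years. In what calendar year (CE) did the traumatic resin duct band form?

1801 CE

Total growth rings = 126 + 177 = 303.
303 − 178 = 125 growth rings lie beyond the traumatic resin duct band toward the bark edge.
125 − 3 false = 122 true growth rings after the traumatic resin duct band.
The growth ring at the bark edge is 1923 CE, so the traumatic resin duct band dates to 1923 − 122 = 1801 CE.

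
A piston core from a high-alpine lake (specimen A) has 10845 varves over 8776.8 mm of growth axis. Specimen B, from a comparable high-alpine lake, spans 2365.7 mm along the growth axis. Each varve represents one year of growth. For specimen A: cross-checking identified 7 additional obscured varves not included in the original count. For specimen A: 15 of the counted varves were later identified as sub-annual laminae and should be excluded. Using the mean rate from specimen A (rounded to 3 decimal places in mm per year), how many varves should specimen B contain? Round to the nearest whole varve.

2921 varves

Specimen A: after corrections the count is 10845 − 15 + 7 = 10837 varves.
A: Extension rate ≈ 8776.8 / 10837 = 0.810 mm/yr.
For B, 2365.7 / 0.810 = 2920.62 years ≈ 2921 varves.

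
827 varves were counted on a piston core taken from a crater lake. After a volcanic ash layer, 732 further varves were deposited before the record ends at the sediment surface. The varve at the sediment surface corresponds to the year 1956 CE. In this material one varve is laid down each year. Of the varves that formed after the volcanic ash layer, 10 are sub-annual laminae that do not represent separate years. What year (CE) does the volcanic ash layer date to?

1234 CE

732 varves formed after the volcanic ash layer.
Excluding 10 false varves: 732 − 10 = 722.
Counting back 722 years from 1956 CE places the volcanic ash layer in 1956 − 722 = 1234 CE.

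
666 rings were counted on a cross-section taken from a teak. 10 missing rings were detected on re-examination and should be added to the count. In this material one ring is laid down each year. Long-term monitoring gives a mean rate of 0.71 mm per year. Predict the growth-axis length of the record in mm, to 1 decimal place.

After corrections the count is 666 + 10 = 676 rings.
Predicted length = 0.71 mm/year × 676 years = 480.0 mm.

480.0 mm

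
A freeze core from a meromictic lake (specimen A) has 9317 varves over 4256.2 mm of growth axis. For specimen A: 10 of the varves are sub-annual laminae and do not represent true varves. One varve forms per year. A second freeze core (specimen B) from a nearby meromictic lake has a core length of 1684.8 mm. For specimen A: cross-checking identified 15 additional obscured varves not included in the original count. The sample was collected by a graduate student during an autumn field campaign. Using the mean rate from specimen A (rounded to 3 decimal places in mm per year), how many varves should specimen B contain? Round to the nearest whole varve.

Specimen A: after corrections the count is 9317 − 10 + 15 = 9322 varves.
A: Mean rate = 4256.2 mm / 9322 years ≈ 0.457 mm/yr.
Specimen B: 1684.8 mm / 0.457 mm per year = 3686.65 years ≈ 3687 varves.

3687 varves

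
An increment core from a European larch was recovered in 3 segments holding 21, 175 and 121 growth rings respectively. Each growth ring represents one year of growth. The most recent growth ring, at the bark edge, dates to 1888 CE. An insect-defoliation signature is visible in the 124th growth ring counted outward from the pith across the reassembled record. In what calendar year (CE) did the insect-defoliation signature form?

Total growth rings = 21 + 175 + 121 = 317.
Between growth ring 124 and the bark edge there are 317 − 124 = 193 growth rings.
Counting back 193 years from 1888 CE places the insect-defoliation signature in 1888 − 193 = 1695 CE.

1695 CE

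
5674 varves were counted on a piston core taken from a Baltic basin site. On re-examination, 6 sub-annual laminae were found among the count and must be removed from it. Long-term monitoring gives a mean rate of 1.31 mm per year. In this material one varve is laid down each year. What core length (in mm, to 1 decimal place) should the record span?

Adjusted count: 5674 − 6 = 5668 varves.
Length ≈ 1.31 × 5668 = 7425.1 mm.

7425.1 mm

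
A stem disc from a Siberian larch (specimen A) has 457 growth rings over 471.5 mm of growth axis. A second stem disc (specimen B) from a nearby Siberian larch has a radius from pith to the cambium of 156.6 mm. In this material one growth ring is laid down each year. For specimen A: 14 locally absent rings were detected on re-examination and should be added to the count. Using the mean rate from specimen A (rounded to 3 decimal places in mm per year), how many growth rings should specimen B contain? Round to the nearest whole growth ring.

Specimen A: after corrections the count is 457 + 14 = 471 growth rings.
A: Extension rate ≈ 471.5 / 471 = 1.001 mm/year.
For B, 156.6 / 1.001 = 156.44 years ≈ 156 growth rings.

156 growth rings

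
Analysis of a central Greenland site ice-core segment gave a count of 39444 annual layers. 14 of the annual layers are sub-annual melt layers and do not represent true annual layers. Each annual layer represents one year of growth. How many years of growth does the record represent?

After corrections the count is 39444 − 14 = 39430 annual layers.
One annual layer per year makes the duration 39430 years.

39430 yr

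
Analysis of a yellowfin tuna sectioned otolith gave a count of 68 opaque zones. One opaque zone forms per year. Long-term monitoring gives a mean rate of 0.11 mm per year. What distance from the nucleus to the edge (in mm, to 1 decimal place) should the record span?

68 years of growth are recorded.
68 years at 0.11 mm/year gives 0.11 × 68 = 7.5 mm.

7.5 mm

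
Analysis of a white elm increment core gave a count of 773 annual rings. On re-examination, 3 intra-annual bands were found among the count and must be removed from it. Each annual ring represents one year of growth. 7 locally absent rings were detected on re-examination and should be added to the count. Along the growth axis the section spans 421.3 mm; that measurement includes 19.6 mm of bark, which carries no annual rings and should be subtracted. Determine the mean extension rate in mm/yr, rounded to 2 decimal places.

0.52 mm/yr

Adjusted count: 773 − 3 + 7 = 777 annual rings.
The growth record spans 421.3 − 19.6 = 401.7 mm.
Mean rate = 401.7 mm / 777 years ≈ 0.52 mm/yr.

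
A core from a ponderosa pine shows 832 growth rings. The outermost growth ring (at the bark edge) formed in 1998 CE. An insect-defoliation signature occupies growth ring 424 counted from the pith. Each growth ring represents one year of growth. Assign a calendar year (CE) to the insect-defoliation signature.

1590 CE

The insect-defoliation signature sits at growth ring 424 from the pith, so 832 − 424 = 408 growth rings formed after it.
Counting back 408 years from 1998 CE places the insect-defoliation signature in 1998 − 408 = 1590 CE.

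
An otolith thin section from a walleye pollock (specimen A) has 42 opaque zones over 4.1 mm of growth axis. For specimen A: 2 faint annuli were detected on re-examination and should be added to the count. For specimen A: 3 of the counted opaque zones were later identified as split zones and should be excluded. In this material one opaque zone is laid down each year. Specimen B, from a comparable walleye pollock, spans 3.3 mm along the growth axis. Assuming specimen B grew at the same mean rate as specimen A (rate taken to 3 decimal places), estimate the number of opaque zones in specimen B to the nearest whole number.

33 opaque zones

Specimen A: true opaque zone count = 42 − 3 + 2 = 41.
A: Mean rate = 4.1 mm / 41 years ≈ 0.100 mm per year.
Specimen B: 3.3 mm / 0.100 mm per year = 33.00 years ≈ 33 opaque zones.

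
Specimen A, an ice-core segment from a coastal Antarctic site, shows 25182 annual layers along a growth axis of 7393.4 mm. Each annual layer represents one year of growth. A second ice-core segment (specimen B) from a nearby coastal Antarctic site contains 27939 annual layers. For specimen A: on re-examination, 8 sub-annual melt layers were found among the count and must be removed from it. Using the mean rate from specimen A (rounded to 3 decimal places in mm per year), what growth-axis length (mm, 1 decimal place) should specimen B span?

8214.1 mm

Specimen A: after corrections the count is 25182 − 8 = 25174 annual layers.
A: 7393.4 mm over 25174 years gives 7393.4 / 25174 ≈ 0.294 mm/yr.
B's length ≈ 0.294 × 27939 = 8214.1 mm.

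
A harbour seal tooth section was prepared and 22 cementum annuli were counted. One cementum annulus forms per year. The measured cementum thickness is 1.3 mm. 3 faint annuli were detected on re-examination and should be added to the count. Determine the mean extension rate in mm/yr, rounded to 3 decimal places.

0.052 mm/yr

Adjusted count: 22 + 3 = 25 cementum annuli.
1.3 mm over 25 years gives 1.3 / 25 ≈ 0.052 mm/yr.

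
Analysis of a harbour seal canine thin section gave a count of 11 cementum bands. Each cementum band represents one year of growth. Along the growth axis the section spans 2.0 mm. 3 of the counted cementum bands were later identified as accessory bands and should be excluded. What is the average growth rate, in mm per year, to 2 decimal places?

Correcting the raw count gives 11 − 3 = 8 true cementum bands.
Mean rate = 2.0 mm / 8 years ≈ 0.25 mm per year.

0.25 mm per year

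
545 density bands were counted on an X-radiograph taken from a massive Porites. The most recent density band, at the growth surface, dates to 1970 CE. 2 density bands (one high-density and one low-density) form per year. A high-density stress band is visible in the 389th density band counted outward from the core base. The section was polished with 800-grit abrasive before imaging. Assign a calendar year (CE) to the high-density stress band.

Between density band 389 and the growth surface there are 545 − 389 = 156 density bands.
156 density bands at 2 per year is 156 / 2 = 78 years.
The density band at the growth surface is 1970 CE, so the high-density stress band dates to 1970 − 78 = 1892 CE.

1892 CE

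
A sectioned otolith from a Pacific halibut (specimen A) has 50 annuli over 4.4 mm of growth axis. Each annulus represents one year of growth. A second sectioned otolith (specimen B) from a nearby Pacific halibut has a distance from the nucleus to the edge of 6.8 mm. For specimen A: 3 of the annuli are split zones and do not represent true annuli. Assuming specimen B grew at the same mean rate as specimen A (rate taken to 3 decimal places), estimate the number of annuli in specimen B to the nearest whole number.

72 annuli

Specimen A: correcting the raw count gives 50 − 3 = 47 true annuli.
A: Mean rate = 4.4 mm / 47 years ≈ 0.094 mm/year.
B spans 6.8 / 0.094 = 72.34 years ≈ 72 annuli.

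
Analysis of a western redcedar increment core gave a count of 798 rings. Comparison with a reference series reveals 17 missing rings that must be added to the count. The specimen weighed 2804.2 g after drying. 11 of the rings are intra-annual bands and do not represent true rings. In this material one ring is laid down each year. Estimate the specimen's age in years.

After corrections the count is 798 − 11 + 17 = 804 rings.
With a one-to-one ring periodicity this is 804 years.

804 years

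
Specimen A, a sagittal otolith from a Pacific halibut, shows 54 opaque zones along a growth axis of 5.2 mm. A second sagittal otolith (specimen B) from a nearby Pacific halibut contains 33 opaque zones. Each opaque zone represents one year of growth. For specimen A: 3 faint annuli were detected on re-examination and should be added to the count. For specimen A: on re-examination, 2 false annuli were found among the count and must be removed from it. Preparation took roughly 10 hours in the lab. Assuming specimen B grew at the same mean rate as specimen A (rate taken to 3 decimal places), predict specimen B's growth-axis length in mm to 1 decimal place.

3.1 mm

Specimen A: after corrections the count is 54 − 2 + 3 = 55 opaque zones.
A: Extension rate ≈ 5.2 / 55 = 0.095 mm/year.
B's length ≈ 0.095 × 33 = 3.1 mm.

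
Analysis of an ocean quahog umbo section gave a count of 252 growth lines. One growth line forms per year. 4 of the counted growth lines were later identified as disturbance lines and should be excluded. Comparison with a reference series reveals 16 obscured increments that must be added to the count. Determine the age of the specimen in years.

After corrections the count is 252 − 4 + 16 = 264 growth lines.
With a one-to-one growth line periodicity this is 264 years.

264 yr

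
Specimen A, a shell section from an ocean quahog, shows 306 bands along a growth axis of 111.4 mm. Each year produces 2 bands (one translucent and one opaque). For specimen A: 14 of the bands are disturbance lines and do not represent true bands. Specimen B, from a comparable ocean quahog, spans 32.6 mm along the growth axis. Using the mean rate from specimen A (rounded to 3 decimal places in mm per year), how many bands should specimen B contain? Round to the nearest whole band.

Specimen A: true band count = 306 − 14 = 292.
Specimen A: dividing by 2 bands per year: 292 / 2 = 146 years.
A: Extension rate ≈ 111.4 / 146 = 0.763 mm/yr.
B spans 32.6 / 0.763 = 42.73 years; at 2 bands per year that is 42.73 × 2 ≈ 85 bands.

85 bands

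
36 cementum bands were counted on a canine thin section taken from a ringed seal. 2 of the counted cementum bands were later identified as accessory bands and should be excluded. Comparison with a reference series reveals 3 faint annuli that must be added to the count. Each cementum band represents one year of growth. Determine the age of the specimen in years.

Adjusted count: 36 − 2 + 3 = 37 cementum bands.
With a one-to-one cementum band periodicity this is 37 years.

37 years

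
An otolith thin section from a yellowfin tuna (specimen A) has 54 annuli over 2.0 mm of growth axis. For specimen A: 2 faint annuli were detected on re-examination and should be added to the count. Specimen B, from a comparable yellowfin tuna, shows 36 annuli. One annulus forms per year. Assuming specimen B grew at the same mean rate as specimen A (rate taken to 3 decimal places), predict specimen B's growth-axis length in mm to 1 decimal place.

Specimen A: after corrections the count is 54 + 2 = 56 annuli.
A: Extension rate ≈ 2.0 / 56 = 0.036 mm per year.
For B, 0.036 mm/year × 36 years = 1.3 mm.

1.3 mm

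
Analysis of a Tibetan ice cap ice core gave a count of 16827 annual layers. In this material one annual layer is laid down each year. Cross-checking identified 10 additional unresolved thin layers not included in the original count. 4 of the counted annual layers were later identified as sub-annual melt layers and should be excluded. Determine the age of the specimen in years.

16833 years

Correcting the raw count gives 16827 − 4 + 10 = 16833 true annual layers.
One annual layer per year makes the duration 16833 years.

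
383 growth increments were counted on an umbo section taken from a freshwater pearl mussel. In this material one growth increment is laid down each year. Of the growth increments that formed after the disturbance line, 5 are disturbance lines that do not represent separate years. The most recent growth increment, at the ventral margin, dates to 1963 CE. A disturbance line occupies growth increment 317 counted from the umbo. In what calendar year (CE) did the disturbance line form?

1902 CE

The disturbance line sits at growth increment 317 from the umbo, so 383 − 317 = 66 growth increments formed after it.
Removing the 5 false growth increments leaves 66 − 5 = 61 true growth increments beyond the disturbance line.
The growth increment at the ventral margin is 1963 CE, so the disturbance line dates to 1963 − 61 = 1902 CE.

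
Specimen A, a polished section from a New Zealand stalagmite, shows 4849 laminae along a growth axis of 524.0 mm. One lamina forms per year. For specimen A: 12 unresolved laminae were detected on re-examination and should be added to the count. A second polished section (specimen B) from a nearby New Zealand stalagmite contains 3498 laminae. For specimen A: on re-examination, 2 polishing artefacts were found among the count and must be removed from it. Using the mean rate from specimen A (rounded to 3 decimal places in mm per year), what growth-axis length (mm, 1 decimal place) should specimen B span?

377.8 mm

Specimen A: adjusted count: 4849 − 2 + 12 = 4859 laminae.
A: 524.0 mm over 4859 years gives 524.0 / 4859 ≈ 0.108 mm/yr.
For B, 0.108 mm/year × 3498 years = 377.8 mm.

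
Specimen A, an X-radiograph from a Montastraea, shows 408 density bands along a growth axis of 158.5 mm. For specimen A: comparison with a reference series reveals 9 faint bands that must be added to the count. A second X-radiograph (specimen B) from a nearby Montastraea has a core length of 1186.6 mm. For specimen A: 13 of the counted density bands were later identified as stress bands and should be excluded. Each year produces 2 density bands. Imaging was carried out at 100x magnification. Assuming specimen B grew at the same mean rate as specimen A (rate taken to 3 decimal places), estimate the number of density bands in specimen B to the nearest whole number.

3023 density bands

Specimen A: after corrections the count is 408 − 13 + 9 = 404 density bands.
Specimen A: dividing by 2 density bands per year: 404 / 2 = 202 years.
A: Mean rate = 158.5 mm / 202 years ≈ 0.785 mm/year.
Specimen B: 1186.6 mm / 0.785 mm per year = 1511.59 years; at 2 density bands per year that is 1511.59 × 2 ≈ 3023 density bands.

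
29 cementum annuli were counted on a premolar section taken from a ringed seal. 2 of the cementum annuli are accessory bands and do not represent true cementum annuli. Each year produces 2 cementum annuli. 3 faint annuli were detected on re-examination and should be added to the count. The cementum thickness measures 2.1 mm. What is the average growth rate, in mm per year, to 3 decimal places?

After corrections the count is 29 − 2 + 3 = 30 cementum annuli.
30 cementum annuli at 2 per year is 30 / 2 = 15 years.
Extension rate ≈ 2.1 / 15 = 0.140 mm per year.

0.140 mm per year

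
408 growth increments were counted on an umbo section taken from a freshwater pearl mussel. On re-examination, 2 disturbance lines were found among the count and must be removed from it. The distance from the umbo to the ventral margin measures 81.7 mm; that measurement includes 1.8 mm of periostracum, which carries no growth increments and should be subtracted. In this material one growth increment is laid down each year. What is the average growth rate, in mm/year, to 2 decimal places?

0.20 mm/year

After corrections the count is 408 − 2 = 406 growth increments.
Removing the 1.8 mm offcut leaves 81.7 − 1.8 = 79.9 mm.
79.9 mm over 406 years gives 79.9 / 406 ≈ 0.20 mm/year.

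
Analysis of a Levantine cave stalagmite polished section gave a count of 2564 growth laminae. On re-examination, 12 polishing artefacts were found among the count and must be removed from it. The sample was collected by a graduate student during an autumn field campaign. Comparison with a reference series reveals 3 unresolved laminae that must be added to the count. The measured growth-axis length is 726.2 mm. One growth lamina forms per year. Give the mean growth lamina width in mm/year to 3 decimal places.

True growth lamina count = 2564 − 12 + 3 = 2555.
Extension rate ≈ 726.2 / 2555 = 0.284 mm/year.

0.284 mm/year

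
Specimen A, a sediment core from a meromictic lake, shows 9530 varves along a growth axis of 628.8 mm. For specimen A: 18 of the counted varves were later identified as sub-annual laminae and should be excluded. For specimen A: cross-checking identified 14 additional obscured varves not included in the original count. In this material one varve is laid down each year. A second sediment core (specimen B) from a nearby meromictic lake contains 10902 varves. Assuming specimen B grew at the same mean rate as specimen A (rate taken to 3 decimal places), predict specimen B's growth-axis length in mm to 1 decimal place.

719.5 mm

Specimen A: adjusted count: 9530 − 18 + 14 = 9526 varves.
A: Extension rate ≈ 628.8 / 9526 = 0.066 mm/year.
For B, 0.066 mm/year × 10902 years = 719.5 mm.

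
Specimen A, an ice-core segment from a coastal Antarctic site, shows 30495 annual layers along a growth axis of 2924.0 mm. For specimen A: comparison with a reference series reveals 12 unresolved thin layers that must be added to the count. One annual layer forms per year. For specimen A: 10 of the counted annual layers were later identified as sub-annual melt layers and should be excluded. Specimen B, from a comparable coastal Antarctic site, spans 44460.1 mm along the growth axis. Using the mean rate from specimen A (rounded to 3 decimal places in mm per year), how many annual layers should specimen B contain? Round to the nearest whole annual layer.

Specimen A: true annual layer count = 30495 − 10 + 12 = 30497.
A: 2924.0 mm over 30497 years gives 2924.0 / 30497 ≈ 0.096 mm per year.
For B, 44460.1 / 0.096 = 463126.04 years ≈ 463126 annual layers.

463126 annual layers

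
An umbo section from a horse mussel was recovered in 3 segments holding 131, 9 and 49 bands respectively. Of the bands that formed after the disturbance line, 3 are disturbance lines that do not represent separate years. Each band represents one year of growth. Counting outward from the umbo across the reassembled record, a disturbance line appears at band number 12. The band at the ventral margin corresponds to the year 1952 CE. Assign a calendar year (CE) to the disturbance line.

1778 CE

Total bands = 131 + 9 + 49 = 189.
Between band 12 and the ventral margin there are 189 − 12 = 177 bands.
Removing the 3 false bands leaves 177 − 3 = 174 true bands beyond the disturbance line.
Counting back 174 years from 1952 CE places the disturbance line in 1952 − 174 = 1778 CE.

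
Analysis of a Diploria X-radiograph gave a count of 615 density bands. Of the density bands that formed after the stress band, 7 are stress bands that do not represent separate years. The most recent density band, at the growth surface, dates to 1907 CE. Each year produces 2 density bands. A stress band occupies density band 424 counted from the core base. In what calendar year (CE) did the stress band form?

1815 CE

615 − 424 = 191 density bands lie beyond the stress band toward the growth surface.
Excluding 7 false density bands: 191 − 7 = 184.
Dividing by 2 density bands per year: 184 / 2 = 92 years.
The density band at the growth surface is 1907 CE, so the stress band dates to 1907 − 92 = 1815 CE.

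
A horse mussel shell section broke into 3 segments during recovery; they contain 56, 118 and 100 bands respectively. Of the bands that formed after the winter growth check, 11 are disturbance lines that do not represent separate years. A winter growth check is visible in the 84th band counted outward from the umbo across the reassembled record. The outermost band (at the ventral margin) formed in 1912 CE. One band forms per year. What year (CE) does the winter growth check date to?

1733 CE

Total bands = 56 + 118 + 100 = 274.
Between band 84 and the ventral margin there are 274 − 84 = 190 bands.
190 − 11 false = 179 true bands after the winter growth check.
Counting back 179 years from 1912 CE places the winter growth check in 1912 − 179 = 1733 CE.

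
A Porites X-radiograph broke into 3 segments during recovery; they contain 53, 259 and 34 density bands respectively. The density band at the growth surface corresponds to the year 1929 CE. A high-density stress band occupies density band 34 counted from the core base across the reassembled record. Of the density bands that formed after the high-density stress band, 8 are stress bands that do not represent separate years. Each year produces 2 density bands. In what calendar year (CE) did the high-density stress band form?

1777 CE

Total density bands = 53 + 259 + 34 = 346.
The high-density stress band sits at density band 34 from the core base, so 346 − 34 = 312 density bands formed after it.
Removing the 8 false density bands leaves 312 − 8 = 304 true density bands beyond the high-density stress band.
304 density bands at 2 per year is 304 / 2 = 152 years.
The density band at the growth surface is 1929 CE, so the high-density stress band dates to 1929 − 152 = 1777 CE.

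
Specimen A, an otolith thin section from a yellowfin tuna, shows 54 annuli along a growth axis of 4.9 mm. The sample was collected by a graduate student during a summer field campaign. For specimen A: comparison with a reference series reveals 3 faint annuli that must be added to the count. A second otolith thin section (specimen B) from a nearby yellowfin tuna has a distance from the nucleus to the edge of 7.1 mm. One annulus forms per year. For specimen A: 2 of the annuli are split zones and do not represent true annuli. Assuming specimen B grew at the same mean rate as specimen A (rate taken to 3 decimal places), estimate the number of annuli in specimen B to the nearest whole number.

80 annuli

Specimen A: adjusted count: 54 − 2 + 3 = 55 annuli.
A: 4.9 mm over 55 years gives 4.9 / 55 ≈ 0.089 mm per year.
For B, 7.1 / 0.089 = 79.78 years ≈ 80 annuli.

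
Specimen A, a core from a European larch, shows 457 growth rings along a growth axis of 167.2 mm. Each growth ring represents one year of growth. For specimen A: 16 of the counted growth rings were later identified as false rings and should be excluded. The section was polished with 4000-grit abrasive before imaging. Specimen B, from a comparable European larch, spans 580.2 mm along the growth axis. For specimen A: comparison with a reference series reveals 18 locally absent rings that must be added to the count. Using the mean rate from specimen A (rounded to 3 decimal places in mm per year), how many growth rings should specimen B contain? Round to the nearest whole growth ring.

Specimen A: adjusted count: 457 − 16 + 18 = 459 growth rings.
A: 167.2 mm over 459 years gives 167.2 / 459 ≈ 0.364 mm/year.
B spans 580.2 / 0.364 = 1593.96 years ≈ 1594 growth rings.

1594 growth rings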